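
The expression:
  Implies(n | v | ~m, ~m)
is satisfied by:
  {n: False, m: False, v: False}
  {v: True, n: False, m: False}
  {n: True, v: False, m: False}
  {v: True, n: True, m: False}
  {m: True, v: False, n: False}


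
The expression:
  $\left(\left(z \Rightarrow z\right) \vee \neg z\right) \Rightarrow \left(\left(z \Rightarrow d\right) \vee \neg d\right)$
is always true.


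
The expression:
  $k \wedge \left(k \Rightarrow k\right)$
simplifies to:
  $k$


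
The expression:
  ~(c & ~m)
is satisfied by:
  {m: True, c: False}
  {c: False, m: False}
  {c: True, m: True}


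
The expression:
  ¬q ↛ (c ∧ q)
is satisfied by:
  {q: False}


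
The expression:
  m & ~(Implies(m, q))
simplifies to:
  m & ~q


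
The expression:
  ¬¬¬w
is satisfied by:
  {w: False}


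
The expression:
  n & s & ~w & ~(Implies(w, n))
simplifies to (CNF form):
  False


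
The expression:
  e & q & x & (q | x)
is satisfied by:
  {e: True, x: True, q: True}


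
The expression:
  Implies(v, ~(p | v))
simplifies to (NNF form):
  ~v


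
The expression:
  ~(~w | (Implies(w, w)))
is never true.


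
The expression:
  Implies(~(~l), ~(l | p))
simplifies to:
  ~l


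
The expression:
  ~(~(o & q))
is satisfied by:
  {o: True, q: True}


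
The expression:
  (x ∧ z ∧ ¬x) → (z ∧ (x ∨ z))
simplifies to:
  True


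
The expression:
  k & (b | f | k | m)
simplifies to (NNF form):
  k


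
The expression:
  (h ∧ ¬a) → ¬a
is always true.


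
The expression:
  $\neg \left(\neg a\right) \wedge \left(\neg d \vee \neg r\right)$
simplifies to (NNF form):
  $a \wedge \left(\neg d \vee \neg r\right)$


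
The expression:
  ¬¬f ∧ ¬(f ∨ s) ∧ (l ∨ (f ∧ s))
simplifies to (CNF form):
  False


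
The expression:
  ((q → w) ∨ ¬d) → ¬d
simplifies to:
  (q ∧ ¬w) ∨ ¬d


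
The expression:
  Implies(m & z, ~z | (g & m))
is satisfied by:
  {g: True, m: False, z: False}
  {g: False, m: False, z: False}
  {z: True, g: True, m: False}
  {z: True, g: False, m: False}
  {m: True, g: True, z: False}
  {m: True, g: False, z: False}
  {m: True, z: True, g: True}


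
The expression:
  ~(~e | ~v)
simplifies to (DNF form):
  e & v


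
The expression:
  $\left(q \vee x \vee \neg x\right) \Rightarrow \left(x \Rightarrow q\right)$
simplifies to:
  $q \vee \neg x$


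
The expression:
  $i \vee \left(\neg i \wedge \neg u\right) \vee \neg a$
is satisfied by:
  {i: True, u: False, a: False}
  {u: False, a: False, i: False}
  {i: True, a: True, u: False}
  {a: True, u: False, i: False}
  {i: True, u: True, a: False}
  {u: True, i: False, a: False}
  {i: True, a: True, u: True}


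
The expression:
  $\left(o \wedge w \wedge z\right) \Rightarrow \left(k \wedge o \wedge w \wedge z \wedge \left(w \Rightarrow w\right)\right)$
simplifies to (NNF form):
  $k \vee \neg o \vee \neg w \vee \neg z$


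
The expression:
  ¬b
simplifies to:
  ¬b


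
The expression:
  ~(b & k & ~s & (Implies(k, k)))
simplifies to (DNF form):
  s | ~b | ~k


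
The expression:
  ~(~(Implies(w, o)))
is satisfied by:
  {o: True, w: False}
  {w: False, o: False}
  {w: True, o: True}


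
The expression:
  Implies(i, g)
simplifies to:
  g | ~i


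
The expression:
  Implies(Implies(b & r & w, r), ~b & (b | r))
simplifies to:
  r & ~b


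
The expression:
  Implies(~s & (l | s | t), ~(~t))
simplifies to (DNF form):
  s | t | ~l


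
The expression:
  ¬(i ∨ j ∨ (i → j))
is never true.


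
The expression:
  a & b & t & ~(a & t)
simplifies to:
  False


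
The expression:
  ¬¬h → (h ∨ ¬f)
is always true.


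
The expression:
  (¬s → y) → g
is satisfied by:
  {g: True, s: False, y: False}
  {y: True, g: True, s: False}
  {g: True, s: True, y: False}
  {y: True, g: True, s: True}
  {y: False, s: False, g: False}


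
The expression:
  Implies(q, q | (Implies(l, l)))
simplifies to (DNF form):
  True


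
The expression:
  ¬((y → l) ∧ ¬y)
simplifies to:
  y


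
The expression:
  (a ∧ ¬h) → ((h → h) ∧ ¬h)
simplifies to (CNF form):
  True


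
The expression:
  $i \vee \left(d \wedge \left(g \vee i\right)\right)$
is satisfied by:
  {i: True, d: True, g: True}
  {i: True, d: True, g: False}
  {i: True, g: True, d: False}
  {i: True, g: False, d: False}
  {d: True, g: True, i: False}


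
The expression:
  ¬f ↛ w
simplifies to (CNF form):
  w ∨ ¬f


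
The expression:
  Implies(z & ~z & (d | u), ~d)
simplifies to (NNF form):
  True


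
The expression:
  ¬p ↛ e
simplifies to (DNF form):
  e ∨ ¬p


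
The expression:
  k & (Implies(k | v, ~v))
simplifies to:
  k & ~v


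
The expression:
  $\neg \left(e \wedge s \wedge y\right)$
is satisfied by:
  {s: False, e: False, y: False}
  {y: True, s: False, e: False}
  {e: True, s: False, y: False}
  {y: True, e: True, s: False}
  {s: True, y: False, e: False}
  {y: True, s: True, e: False}
  {e: True, s: True, y: False}


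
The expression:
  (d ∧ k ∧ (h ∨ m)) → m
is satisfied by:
  {m: True, h: False, k: False, d: False}
  {m: False, h: False, k: False, d: False}
  {d: True, m: True, h: False, k: False}
  {d: True, m: False, h: False, k: False}
  {m: True, k: True, d: False, h: False}
  {k: True, d: False, h: False, m: False}
  {d: True, k: True, m: True, h: False}
  {d: True, k: True, m: False, h: False}
  {m: True, h: True, d: False, k: False}
  {h: True, d: False, k: False, m: False}
  {m: True, d: True, h: True, k: False}
  {d: True, h: True, m: False, k: False}
  {m: True, k: True, h: True, d: False}
  {k: True, h: True, d: False, m: False}
  {d: True, k: True, h: True, m: True}


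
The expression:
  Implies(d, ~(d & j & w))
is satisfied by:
  {w: False, d: False, j: False}
  {j: True, w: False, d: False}
  {d: True, w: False, j: False}
  {j: True, d: True, w: False}
  {w: True, j: False, d: False}
  {j: True, w: True, d: False}
  {d: True, w: True, j: False}


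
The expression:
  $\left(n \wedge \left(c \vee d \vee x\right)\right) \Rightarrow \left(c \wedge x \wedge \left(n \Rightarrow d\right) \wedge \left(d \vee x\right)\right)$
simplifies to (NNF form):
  $\left(c \wedge d \wedge x\right) \vee \left(\neg c \wedge \neg d \wedge \neg x\right) \vee \neg n$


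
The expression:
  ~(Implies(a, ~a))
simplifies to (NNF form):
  a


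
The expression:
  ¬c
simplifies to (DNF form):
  ¬c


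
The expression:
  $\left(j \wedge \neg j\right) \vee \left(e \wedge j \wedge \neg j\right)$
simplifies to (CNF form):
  $\text{False}$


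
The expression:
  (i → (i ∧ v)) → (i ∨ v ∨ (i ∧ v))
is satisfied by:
  {i: True, v: True}
  {i: True, v: False}
  {v: True, i: False}


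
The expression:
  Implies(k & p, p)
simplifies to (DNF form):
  True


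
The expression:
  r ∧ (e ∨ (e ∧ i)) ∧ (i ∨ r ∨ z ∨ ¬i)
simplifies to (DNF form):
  e ∧ r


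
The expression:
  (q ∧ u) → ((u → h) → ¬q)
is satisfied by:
  {h: False, u: False, q: False}
  {q: True, h: False, u: False}
  {u: True, h: False, q: False}
  {q: True, u: True, h: False}
  {h: True, q: False, u: False}
  {q: True, h: True, u: False}
  {u: True, h: True, q: False}


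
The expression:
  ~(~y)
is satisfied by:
  {y: True}


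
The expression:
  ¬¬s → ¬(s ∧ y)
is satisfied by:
  {s: False, y: False}
  {y: True, s: False}
  {s: True, y: False}


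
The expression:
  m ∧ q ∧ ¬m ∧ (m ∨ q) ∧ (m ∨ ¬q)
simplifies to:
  False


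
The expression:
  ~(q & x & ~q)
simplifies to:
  True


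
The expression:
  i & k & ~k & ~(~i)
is never true.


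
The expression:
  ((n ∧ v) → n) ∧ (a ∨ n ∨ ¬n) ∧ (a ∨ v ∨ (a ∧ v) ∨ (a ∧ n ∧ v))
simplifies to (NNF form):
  a ∨ v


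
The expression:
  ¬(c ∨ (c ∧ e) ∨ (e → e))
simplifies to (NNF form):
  False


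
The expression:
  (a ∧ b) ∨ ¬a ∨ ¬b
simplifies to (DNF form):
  True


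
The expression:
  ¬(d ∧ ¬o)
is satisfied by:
  {o: True, d: False}
  {d: False, o: False}
  {d: True, o: True}


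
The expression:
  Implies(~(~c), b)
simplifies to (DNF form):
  b | ~c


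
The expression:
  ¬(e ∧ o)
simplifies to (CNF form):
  ¬e ∨ ¬o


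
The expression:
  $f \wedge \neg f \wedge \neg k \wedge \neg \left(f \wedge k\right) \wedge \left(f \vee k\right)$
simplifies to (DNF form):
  $\text{False}$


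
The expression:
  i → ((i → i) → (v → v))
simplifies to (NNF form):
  True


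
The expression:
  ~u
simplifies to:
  ~u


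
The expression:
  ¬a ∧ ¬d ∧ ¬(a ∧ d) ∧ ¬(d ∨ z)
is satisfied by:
  {d: False, z: False, a: False}


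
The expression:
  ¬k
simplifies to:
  ¬k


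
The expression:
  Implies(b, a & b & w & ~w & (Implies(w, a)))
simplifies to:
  ~b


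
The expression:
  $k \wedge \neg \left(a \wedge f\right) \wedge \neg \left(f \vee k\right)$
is never true.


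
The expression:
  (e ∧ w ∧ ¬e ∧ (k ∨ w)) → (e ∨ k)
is always true.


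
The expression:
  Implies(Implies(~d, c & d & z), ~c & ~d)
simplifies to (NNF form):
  ~d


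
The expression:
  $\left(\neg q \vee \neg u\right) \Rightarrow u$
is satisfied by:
  {u: True}


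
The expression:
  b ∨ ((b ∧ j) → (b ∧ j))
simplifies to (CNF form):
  True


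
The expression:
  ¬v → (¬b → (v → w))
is always true.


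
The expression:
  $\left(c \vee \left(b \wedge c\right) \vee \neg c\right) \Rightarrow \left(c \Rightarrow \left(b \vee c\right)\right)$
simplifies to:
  $\text{True}$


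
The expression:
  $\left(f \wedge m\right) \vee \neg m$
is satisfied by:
  {f: True, m: False}
  {m: False, f: False}
  {m: True, f: True}


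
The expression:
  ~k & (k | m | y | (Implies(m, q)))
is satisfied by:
  {k: False}


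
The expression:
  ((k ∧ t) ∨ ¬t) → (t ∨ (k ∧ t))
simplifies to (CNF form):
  t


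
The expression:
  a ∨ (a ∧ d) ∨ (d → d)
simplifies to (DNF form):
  True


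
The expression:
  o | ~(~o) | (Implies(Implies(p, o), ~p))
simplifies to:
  True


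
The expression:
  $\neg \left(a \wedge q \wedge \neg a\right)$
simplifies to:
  $\text{True}$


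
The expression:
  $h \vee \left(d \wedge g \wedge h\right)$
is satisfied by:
  {h: True}


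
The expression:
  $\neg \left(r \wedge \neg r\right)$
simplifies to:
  $\text{True}$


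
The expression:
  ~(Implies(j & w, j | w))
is never true.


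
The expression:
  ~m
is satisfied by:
  {m: False}


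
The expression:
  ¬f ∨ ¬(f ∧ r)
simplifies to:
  ¬f ∨ ¬r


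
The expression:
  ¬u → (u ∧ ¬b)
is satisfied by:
  {u: True}


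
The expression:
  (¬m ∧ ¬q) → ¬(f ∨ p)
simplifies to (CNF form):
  (m ∨ q ∨ ¬f) ∧ (m ∨ q ∨ ¬p)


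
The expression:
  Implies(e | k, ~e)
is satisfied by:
  {e: False}


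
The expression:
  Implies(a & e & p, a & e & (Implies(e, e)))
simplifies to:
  True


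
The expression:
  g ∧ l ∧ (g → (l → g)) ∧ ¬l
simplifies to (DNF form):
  False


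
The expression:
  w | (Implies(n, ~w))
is always true.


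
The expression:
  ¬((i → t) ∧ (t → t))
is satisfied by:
  {i: True, t: False}


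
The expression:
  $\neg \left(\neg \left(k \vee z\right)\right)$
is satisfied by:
  {k: True, z: True}
  {k: True, z: False}
  {z: True, k: False}


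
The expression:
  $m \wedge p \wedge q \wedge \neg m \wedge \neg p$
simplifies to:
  $\text{False}$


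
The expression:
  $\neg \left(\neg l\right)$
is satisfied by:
  {l: True}


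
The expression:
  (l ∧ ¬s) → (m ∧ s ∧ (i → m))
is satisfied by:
  {s: True, l: False}
  {l: False, s: False}
  {l: True, s: True}


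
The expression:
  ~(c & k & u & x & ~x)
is always true.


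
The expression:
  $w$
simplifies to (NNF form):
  $w$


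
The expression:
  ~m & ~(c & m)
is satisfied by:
  {m: False}


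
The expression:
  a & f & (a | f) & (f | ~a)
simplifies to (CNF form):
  a & f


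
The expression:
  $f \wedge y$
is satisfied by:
  {f: True, y: True}


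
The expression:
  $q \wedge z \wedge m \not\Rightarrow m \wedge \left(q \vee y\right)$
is never true.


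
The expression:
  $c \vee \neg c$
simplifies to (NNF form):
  $\text{True}$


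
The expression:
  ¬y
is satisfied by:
  {y: False}


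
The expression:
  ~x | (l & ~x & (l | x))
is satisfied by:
  {x: False}


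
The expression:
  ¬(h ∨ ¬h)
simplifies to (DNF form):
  False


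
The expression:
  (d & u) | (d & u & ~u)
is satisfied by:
  {u: True, d: True}


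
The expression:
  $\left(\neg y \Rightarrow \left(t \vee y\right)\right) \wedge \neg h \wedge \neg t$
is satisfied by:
  {y: True, h: False, t: False}


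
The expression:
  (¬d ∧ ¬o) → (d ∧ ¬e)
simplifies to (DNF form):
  d ∨ o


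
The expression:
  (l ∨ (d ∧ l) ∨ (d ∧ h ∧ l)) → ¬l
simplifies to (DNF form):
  ¬l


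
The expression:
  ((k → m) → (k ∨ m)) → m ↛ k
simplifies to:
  ¬k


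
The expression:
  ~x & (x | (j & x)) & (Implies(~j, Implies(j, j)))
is never true.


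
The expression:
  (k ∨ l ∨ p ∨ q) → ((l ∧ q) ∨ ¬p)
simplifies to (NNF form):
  (l ∧ q) ∨ ¬p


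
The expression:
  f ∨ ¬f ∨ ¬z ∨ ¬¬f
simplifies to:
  True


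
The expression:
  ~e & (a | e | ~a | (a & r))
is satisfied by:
  {e: False}


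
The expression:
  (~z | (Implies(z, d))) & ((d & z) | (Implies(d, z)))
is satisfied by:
  {z: False, d: False}
  {d: True, z: True}


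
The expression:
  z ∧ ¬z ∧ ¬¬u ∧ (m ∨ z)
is never true.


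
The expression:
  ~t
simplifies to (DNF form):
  ~t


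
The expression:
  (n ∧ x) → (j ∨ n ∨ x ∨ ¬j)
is always true.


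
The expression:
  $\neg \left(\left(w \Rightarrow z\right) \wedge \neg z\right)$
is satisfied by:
  {z: True, w: True}
  {z: True, w: False}
  {w: True, z: False}


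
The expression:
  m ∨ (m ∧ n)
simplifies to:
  m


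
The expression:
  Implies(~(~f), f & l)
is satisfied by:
  {l: True, f: False}
  {f: False, l: False}
  {f: True, l: True}


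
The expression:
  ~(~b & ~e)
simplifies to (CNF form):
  b | e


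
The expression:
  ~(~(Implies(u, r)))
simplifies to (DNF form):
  r | ~u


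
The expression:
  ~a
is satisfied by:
  {a: False}


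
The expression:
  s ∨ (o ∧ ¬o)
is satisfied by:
  {s: True}


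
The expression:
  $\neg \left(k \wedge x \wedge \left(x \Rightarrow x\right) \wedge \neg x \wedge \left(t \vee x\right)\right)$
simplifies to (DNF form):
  $\text{True}$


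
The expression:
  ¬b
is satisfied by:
  {b: False}


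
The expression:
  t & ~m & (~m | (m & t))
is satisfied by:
  {t: True, m: False}


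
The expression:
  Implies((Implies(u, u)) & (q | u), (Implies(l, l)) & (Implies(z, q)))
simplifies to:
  q | ~u | ~z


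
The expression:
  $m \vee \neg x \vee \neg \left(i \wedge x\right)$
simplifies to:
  $m \vee \neg i \vee \neg x$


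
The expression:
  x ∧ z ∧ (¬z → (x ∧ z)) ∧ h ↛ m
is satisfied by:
  {z: True, h: True, x: True, m: False}


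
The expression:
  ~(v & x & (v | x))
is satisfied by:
  {v: False, x: False}
  {x: True, v: False}
  {v: True, x: False}


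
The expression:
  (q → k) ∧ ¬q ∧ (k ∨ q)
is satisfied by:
  {k: True, q: False}


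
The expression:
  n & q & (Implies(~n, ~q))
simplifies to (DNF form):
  n & q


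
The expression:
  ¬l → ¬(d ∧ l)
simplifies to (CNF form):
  True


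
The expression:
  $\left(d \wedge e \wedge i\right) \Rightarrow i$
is always true.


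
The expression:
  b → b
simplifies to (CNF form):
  True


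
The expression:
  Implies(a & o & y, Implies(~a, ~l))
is always true.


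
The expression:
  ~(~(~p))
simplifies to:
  ~p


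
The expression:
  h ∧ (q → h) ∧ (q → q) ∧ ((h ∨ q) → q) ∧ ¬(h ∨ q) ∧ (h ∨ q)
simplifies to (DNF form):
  False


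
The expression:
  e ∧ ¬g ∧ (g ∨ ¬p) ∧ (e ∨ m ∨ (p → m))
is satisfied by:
  {e: True, g: False, p: False}


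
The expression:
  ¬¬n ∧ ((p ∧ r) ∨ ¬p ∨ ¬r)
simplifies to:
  n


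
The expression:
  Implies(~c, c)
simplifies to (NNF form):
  c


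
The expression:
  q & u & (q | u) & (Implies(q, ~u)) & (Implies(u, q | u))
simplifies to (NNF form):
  False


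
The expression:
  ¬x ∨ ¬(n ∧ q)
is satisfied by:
  {x: False, q: False, n: False}
  {n: True, x: False, q: False}
  {q: True, x: False, n: False}
  {n: True, q: True, x: False}
  {x: True, n: False, q: False}
  {n: True, x: True, q: False}
  {q: True, x: True, n: False}


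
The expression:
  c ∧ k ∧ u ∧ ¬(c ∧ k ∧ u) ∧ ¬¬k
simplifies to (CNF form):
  False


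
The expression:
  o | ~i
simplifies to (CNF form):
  o | ~i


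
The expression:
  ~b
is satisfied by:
  {b: False}


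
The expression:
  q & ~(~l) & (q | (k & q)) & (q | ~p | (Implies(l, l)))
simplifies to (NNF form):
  l & q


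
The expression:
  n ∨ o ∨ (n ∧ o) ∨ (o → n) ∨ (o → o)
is always true.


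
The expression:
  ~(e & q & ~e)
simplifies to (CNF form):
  True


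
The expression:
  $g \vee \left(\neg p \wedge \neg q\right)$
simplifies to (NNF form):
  $g \vee \left(\neg p \wedge \neg q\right)$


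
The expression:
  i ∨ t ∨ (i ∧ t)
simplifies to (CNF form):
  i ∨ t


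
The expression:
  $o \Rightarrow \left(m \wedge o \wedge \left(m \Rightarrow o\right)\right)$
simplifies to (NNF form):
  $m \vee \neg o$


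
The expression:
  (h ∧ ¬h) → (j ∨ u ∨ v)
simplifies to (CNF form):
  True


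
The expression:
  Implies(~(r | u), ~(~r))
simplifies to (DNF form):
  r | u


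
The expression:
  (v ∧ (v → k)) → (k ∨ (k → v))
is always true.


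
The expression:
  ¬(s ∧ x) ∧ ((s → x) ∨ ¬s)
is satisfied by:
  {s: False}


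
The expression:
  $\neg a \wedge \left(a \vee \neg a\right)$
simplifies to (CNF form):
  $\neg a$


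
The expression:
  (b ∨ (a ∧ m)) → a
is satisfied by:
  {a: True, b: False}
  {b: False, a: False}
  {b: True, a: True}


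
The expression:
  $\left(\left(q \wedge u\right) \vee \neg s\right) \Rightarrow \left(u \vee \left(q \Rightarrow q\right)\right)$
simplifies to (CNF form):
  $\text{True}$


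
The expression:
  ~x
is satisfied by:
  {x: False}


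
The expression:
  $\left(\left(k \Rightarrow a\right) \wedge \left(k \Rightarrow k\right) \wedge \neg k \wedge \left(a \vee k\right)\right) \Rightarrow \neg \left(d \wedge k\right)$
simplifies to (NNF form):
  $\text{True}$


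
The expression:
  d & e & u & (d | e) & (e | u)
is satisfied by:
  {e: True, d: True, u: True}


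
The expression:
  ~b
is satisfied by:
  {b: False}


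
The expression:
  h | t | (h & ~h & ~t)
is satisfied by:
  {t: True, h: True}
  {t: True, h: False}
  {h: True, t: False}


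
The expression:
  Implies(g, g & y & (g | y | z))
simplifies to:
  y | ~g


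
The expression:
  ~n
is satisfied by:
  {n: False}


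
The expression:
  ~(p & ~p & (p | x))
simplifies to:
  True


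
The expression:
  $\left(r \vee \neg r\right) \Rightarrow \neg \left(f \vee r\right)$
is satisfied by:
  {r: False, f: False}


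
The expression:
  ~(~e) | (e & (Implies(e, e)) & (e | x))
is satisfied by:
  {e: True}


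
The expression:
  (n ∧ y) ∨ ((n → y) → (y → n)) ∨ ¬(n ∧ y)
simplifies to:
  True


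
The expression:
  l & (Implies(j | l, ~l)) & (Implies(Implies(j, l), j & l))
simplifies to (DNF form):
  False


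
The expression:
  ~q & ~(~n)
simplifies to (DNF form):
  n & ~q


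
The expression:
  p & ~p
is never true.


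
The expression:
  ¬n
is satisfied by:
  {n: False}


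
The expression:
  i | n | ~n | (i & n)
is always true.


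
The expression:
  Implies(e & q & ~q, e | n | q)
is always true.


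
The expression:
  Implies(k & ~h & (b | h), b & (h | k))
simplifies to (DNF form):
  True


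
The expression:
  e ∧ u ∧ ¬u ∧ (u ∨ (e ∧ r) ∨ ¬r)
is never true.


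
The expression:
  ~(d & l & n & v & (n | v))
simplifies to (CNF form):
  ~d | ~l | ~n | ~v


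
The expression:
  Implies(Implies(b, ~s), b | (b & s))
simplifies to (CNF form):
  b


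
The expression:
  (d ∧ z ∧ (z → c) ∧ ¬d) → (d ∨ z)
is always true.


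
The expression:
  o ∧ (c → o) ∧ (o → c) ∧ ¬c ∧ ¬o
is never true.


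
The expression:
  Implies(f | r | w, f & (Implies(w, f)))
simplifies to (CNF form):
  (f | ~r) & (f | ~w)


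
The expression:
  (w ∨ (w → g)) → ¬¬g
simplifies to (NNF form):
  g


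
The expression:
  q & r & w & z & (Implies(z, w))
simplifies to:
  q & r & w & z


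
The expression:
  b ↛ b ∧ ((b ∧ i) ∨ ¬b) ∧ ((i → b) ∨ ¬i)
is never true.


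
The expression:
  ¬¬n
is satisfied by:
  {n: True}


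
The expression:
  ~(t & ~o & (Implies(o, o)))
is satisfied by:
  {o: True, t: False}
  {t: False, o: False}
  {t: True, o: True}


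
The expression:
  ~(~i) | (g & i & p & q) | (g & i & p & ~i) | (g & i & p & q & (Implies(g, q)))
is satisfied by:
  {i: True}


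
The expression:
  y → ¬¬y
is always true.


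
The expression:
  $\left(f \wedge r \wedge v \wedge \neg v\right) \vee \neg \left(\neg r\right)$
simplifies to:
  $r$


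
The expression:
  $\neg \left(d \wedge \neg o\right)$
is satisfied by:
  {o: True, d: False}
  {d: False, o: False}
  {d: True, o: True}


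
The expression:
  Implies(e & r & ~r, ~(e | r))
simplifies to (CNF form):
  True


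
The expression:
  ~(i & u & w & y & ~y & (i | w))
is always true.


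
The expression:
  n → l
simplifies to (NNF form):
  l ∨ ¬n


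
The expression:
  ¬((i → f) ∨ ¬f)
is never true.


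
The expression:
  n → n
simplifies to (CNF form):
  True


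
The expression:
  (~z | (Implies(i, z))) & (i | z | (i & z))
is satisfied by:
  {i: True, z: True}
  {i: True, z: False}
  {z: True, i: False}


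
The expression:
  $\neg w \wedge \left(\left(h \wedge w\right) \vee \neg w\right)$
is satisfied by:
  {w: False}


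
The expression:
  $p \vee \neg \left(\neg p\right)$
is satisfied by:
  {p: True}


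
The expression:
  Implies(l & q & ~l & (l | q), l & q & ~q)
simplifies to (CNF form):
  True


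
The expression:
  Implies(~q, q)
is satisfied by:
  {q: True}


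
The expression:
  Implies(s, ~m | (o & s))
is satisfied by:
  {o: True, s: False, m: False}
  {s: False, m: False, o: False}
  {o: True, m: True, s: False}
  {m: True, s: False, o: False}
  {o: True, s: True, m: False}
  {s: True, o: False, m: False}
  {o: True, m: True, s: True}


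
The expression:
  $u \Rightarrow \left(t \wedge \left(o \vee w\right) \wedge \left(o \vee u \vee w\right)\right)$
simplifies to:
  $\left(o \wedge t\right) \vee \left(t \wedge w\right) \vee \neg u$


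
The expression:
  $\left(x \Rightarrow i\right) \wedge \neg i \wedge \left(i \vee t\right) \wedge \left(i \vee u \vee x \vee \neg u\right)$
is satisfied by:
  {t: True, x: False, i: False}


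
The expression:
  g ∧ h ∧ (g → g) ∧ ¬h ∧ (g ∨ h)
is never true.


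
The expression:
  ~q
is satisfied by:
  {q: False}


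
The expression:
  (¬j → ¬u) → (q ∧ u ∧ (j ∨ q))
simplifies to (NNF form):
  u ∧ (q ∨ ¬j)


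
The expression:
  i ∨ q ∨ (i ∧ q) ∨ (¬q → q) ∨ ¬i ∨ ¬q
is always true.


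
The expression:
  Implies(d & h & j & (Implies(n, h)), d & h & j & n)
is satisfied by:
  {n: True, h: False, d: False, j: False}
  {n: False, h: False, d: False, j: False}
  {j: True, n: True, h: False, d: False}
  {j: True, n: False, h: False, d: False}
  {n: True, d: True, j: False, h: False}
  {d: True, j: False, h: False, n: False}
  {j: True, d: True, n: True, h: False}
  {j: True, d: True, n: False, h: False}
  {n: True, h: True, j: False, d: False}
  {h: True, j: False, d: False, n: False}
  {n: True, j: True, h: True, d: False}
  {j: True, h: True, n: False, d: False}
  {n: True, d: True, h: True, j: False}
  {d: True, h: True, j: False, n: False}
  {j: True, d: True, h: True, n: True}


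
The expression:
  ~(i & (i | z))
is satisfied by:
  {i: False}


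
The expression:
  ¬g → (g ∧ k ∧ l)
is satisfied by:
  {g: True}


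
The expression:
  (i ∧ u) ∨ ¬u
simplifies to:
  i ∨ ¬u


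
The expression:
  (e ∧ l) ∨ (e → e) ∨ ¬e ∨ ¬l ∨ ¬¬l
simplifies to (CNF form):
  True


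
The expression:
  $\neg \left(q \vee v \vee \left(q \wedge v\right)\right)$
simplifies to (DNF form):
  $\neg q \wedge \neg v$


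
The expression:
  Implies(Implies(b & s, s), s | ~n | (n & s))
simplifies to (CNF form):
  s | ~n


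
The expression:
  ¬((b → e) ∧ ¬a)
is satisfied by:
  {a: True, b: True, e: False}
  {a: True, b: False, e: False}
  {a: True, e: True, b: True}
  {a: True, e: True, b: False}
  {b: True, e: False, a: False}


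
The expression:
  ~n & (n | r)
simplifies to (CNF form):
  r & ~n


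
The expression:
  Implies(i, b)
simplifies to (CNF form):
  b | ~i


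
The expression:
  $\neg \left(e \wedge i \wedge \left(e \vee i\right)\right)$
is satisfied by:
  {e: False, i: False}
  {i: True, e: False}
  {e: True, i: False}


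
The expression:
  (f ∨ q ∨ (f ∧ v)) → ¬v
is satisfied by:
  {q: False, v: False, f: False}
  {f: True, q: False, v: False}
  {q: True, f: False, v: False}
  {f: True, q: True, v: False}
  {v: True, f: False, q: False}


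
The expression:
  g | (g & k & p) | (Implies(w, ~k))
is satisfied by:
  {g: True, w: False, k: False}
  {w: False, k: False, g: False}
  {g: True, k: True, w: False}
  {k: True, w: False, g: False}
  {g: True, w: True, k: False}
  {w: True, g: False, k: False}
  {g: True, k: True, w: True}


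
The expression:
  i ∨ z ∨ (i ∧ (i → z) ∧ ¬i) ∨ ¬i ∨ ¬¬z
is always true.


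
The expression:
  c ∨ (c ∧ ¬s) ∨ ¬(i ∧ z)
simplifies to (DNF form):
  c ∨ ¬i ∨ ¬z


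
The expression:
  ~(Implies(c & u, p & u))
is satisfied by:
  {c: True, u: True, p: False}


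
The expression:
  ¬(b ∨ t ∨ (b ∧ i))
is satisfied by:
  {t: False, b: False}


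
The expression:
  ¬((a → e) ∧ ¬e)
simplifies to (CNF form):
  a ∨ e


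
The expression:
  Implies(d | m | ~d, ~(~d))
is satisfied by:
  {d: True}


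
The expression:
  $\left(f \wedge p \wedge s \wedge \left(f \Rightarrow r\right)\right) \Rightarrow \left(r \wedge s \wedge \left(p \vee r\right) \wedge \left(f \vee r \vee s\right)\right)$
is always true.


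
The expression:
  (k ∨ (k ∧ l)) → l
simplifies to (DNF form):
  l ∨ ¬k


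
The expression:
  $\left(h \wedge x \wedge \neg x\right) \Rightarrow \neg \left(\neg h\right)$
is always true.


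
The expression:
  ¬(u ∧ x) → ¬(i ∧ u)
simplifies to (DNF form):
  x ∨ ¬i ∨ ¬u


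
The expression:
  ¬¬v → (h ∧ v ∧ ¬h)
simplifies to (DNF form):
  ¬v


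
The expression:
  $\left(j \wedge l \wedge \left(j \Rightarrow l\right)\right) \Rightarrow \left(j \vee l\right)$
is always true.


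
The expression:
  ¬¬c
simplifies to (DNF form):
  c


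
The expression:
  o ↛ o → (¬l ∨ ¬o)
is always true.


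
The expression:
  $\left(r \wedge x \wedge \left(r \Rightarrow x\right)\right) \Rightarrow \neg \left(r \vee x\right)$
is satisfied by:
  {x: False, r: False}
  {r: True, x: False}
  {x: True, r: False}


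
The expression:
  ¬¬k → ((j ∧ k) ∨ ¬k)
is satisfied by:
  {j: True, k: False}
  {k: False, j: False}
  {k: True, j: True}


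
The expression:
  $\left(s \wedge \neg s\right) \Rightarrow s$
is always true.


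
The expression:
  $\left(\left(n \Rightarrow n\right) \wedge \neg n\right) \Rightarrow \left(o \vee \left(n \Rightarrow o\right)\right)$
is always true.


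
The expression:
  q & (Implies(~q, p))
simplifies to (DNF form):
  q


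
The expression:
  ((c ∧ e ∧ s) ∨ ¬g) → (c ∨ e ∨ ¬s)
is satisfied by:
  {g: True, c: True, e: True, s: False}
  {g: True, c: True, s: False, e: False}
  {g: True, e: True, s: False, c: False}
  {g: True, s: False, e: False, c: False}
  {c: True, e: True, s: False, g: False}
  {c: True, s: False, e: False, g: False}
  {e: True, c: False, s: False, g: False}
  {c: False, s: False, e: False, g: False}
  {c: True, g: True, s: True, e: True}
  {c: True, g: True, s: True, e: False}
  {g: True, s: True, e: True, c: False}
  {g: True, s: True, c: False, e: False}
  {e: True, s: True, c: True, g: False}
  {s: True, c: True, g: False, e: False}
  {s: True, e: True, g: False, c: False}


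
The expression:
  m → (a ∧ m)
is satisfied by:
  {a: True, m: False}
  {m: False, a: False}
  {m: True, a: True}


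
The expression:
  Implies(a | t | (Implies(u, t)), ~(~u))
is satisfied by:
  {u: True}


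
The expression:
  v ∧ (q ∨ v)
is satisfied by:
  {v: True}


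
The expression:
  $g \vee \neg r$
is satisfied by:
  {g: True, r: False}
  {r: False, g: False}
  {r: True, g: True}


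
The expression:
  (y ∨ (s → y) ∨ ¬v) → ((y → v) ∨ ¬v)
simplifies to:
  True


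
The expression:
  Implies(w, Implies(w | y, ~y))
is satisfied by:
  {w: False, y: False}
  {y: True, w: False}
  {w: True, y: False}


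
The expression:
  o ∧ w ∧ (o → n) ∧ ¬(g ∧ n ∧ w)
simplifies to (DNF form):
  n ∧ o ∧ w ∧ ¬g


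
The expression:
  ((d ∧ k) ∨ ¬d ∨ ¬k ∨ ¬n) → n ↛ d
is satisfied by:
  {n: True, d: False}


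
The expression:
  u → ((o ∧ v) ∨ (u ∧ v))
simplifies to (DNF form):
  v ∨ ¬u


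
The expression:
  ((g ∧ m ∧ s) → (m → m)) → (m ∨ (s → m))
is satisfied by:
  {m: True, s: False}
  {s: False, m: False}
  {s: True, m: True}


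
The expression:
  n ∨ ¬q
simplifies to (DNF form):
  n ∨ ¬q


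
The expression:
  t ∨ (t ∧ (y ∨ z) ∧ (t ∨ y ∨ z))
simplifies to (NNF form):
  t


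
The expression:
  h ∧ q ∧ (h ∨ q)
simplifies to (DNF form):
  h ∧ q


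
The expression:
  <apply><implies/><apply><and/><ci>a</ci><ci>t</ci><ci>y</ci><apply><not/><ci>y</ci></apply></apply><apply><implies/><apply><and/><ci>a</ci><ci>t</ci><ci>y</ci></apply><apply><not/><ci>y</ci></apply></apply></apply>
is always true.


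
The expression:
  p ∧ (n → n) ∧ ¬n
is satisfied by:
  {p: True, n: False}


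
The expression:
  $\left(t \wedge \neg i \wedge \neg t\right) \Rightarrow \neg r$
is always true.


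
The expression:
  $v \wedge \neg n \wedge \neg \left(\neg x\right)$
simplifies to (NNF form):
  $v \wedge x \wedge \neg n$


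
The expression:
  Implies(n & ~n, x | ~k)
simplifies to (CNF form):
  True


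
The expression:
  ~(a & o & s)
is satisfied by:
  {s: False, o: False, a: False}
  {a: True, s: False, o: False}
  {o: True, s: False, a: False}
  {a: True, o: True, s: False}
  {s: True, a: False, o: False}
  {a: True, s: True, o: False}
  {o: True, s: True, a: False}


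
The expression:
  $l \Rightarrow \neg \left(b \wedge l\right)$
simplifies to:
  $\neg b \vee \neg l$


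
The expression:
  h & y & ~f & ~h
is never true.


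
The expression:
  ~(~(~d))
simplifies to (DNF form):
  ~d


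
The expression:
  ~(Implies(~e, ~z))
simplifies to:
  z & ~e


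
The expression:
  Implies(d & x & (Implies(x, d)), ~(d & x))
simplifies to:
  ~d | ~x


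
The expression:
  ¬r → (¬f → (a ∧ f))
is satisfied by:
  {r: True, f: True}
  {r: True, f: False}
  {f: True, r: False}


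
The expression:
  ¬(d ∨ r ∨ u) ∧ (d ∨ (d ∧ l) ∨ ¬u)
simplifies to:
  ¬d ∧ ¬r ∧ ¬u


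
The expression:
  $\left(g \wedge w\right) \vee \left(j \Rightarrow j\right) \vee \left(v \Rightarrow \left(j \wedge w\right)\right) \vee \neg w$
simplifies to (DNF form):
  $\text{True}$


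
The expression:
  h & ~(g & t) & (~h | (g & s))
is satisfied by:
  {h: True, s: True, g: True, t: False}


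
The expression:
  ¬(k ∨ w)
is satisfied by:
  {w: False, k: False}


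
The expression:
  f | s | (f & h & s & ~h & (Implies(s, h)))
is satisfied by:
  {s: True, f: True}
  {s: True, f: False}
  {f: True, s: False}


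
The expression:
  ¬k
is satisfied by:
  {k: False}


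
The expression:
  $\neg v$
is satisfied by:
  {v: False}


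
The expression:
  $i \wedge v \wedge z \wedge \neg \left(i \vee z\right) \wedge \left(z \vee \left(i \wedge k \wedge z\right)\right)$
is never true.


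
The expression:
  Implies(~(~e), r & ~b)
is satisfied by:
  {r: True, b: False, e: False}
  {b: False, e: False, r: False}
  {r: True, b: True, e: False}
  {b: True, r: False, e: False}
  {e: True, r: True, b: False}


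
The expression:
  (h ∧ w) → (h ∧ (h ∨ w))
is always true.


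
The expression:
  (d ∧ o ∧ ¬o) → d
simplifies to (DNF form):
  True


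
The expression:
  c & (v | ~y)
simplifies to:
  c & (v | ~y)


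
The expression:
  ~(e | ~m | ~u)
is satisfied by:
  {m: True, u: True, e: False}


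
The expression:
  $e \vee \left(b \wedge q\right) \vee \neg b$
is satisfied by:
  {q: True, e: True, b: False}
  {q: True, e: False, b: False}
  {e: True, q: False, b: False}
  {q: False, e: False, b: False}
  {b: True, q: True, e: True}
  {b: True, q: True, e: False}
  {b: True, e: True, q: False}


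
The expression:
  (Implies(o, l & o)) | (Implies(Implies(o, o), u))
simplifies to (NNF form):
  l | u | ~o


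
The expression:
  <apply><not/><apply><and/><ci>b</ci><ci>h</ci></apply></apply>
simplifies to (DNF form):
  <apply><or/><apply><not/><ci>b</ci></apply><apply><not/><ci>h</ci></apply></apply>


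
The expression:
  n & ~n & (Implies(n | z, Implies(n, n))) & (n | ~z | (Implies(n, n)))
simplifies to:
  False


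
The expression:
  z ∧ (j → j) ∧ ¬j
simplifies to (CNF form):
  z ∧ ¬j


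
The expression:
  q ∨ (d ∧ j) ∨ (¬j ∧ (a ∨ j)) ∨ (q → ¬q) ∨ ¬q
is always true.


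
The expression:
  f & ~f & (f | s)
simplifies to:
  False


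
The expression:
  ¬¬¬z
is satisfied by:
  {z: False}


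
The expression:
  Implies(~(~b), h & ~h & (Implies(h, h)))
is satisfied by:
  {b: False}


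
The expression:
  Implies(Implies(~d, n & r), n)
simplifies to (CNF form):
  n | ~d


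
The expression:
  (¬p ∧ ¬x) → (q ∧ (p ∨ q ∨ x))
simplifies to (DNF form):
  p ∨ q ∨ x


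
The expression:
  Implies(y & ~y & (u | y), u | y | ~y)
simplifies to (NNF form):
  True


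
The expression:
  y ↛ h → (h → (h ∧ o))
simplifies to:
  True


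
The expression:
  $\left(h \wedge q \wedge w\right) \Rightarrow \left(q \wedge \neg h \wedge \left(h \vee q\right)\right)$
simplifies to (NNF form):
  $\neg h \vee \neg q \vee \neg w$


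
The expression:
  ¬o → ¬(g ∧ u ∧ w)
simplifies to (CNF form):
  o ∨ ¬g ∨ ¬u ∨ ¬w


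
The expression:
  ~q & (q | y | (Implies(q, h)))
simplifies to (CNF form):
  ~q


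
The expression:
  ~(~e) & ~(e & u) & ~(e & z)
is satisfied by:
  {e: True, u: False, z: False}


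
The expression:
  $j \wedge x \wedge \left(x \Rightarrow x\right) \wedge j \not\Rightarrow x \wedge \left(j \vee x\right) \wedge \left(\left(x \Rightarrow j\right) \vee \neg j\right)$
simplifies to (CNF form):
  $\text{False}$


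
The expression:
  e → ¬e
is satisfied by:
  {e: False}


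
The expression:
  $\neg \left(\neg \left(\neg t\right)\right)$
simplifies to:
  $\neg t$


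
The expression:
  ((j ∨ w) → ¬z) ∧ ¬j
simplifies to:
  ¬j ∧ (¬w ∨ ¬z)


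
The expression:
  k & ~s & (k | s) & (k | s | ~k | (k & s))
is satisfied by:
  {k: True, s: False}


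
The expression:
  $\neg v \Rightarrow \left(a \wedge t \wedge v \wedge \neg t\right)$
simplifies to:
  $v$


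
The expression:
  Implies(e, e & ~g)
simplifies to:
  ~e | ~g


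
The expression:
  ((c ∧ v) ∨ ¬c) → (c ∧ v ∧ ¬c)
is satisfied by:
  {c: True, v: False}


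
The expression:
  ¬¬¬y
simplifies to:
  ¬y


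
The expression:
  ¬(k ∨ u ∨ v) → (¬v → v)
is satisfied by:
  {k: True, v: True, u: True}
  {k: True, v: True, u: False}
  {k: True, u: True, v: False}
  {k: True, u: False, v: False}
  {v: True, u: True, k: False}
  {v: True, u: False, k: False}
  {u: True, v: False, k: False}


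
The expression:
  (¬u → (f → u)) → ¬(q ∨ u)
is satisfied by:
  {f: True, u: False, q: False}
  {u: False, q: False, f: False}
  {q: True, f: True, u: False}


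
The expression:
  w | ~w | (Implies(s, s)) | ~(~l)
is always true.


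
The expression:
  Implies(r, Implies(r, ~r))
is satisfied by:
  {r: False}


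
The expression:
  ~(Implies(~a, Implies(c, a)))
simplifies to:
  c & ~a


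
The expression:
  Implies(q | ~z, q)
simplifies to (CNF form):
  q | z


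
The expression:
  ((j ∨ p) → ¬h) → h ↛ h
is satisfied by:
  {h: True, p: True, j: True}
  {h: True, p: True, j: False}
  {h: True, j: True, p: False}


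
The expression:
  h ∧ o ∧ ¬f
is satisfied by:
  {h: True, o: True, f: False}


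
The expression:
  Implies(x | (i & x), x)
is always true.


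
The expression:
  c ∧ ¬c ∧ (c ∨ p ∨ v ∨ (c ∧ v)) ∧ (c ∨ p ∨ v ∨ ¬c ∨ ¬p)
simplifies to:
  False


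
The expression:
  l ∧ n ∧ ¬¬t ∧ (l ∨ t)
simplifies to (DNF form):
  l ∧ n ∧ t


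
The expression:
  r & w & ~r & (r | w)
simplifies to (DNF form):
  False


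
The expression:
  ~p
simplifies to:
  ~p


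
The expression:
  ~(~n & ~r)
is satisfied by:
  {r: True, n: True}
  {r: True, n: False}
  {n: True, r: False}


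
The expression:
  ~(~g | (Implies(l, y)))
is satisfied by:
  {g: True, l: True, y: False}


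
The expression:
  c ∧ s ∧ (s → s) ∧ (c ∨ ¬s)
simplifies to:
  c ∧ s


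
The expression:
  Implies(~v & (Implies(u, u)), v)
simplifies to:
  v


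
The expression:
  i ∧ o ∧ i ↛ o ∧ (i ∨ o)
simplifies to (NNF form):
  False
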